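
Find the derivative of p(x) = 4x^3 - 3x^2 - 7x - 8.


Apply the power rule term by term:
  d/dx(4x^3) = 12x^2
  d/dx(-3x^2) = -6x
  d/dx(-7x) = -7
  d/dx(-8) = 0
p'(x) = 12x^2 - 6x - 7


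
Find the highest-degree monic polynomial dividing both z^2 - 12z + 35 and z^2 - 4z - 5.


Factor each:
  z^2 - 12z + 35 = (z - 5)(z - 7)
  z^2 - 4z - 5 = (z - 5)(z + 1)
Common monic factor: z - 5


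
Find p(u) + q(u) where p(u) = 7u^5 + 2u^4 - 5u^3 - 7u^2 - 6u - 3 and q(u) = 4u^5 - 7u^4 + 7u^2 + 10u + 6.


Align terms by degree and add:
  7u^5 + 2u^4 - 5u^3 - 7u^2 - 6u - 3
+ 4u^5 - 7u^4 + 7u^2 + 10u + 6
= 11u^5 - 5u^4 - 5u^3 + 4u + 3


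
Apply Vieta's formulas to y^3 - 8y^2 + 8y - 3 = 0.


Monic cubic y^3+by^2+cy+d=0: sum=-b, pairwise sum=c, product=-d.
b=-8, c=8, d=-3
r1+r2+r3 = 8
r1r2+r1r3+r2r3 = 8
r1r2r3 = 3


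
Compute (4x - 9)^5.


Expand (4x - 9)^5 by repeated multiplication:
  (4x - 9)^2 = 16x^2 - 72x + 81
  (4x - 9)^3 = 64x^3 - 432x^2 + 972x - 729
  (4x - 9)^4 = 256x^4 - 2304x^3 + 7776x^2 - 11664x + 6561
= 1024x^5 - 11520x^4 + 51840x^3 - 116640x^2 + 131220x - 59049


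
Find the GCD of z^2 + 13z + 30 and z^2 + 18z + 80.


Factor each:
  z^2 + 13z + 30 = (z + 10)(z + 3)
  z^2 + 18z + 80 = (z + 10)(z + 8)
Common monic factor: z + 10


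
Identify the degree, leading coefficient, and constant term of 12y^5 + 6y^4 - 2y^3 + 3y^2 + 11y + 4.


Highest power of y is 5, with coefficient 12. Constant term is 4.
Degree = 5, leading coefficient = 12, constant term = 4


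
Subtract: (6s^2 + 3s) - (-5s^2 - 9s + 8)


Distribute the minus sign:
  (6s^2 + 3s)
- (-5s^2 - 9s + 8)
Negate second polynomial: 5s^2 + 9s - 8
Add: 11s^2 + 12s - 8


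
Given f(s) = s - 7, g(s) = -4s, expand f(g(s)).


Substitute g(s) into f:
f(g(s)) = 1*(-4s) + (-7)
Expand and combine: -4s - 7


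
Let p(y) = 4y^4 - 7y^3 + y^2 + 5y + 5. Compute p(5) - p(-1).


p(5) = 1680
p(-1) = 12
p(5) - p(-1) = 1680 - 12 = 1668


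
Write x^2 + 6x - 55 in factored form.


Roots satisfy r1 + r2 = -b/a = -6 and r1*r2 = c/a = -55.
So r1 = 5, r2 = -11.
x^2 + 6x - 55 = (x - r1)(x - r2) = (x - 5)(x + 11)


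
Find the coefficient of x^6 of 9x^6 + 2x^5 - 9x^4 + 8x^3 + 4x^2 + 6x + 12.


Read off the coefficient of x^6: 9


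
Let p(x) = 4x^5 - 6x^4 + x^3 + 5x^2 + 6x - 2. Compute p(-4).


Using direct substitution:
  4 * (-4)^5 = -4096
  -6 * (-4)^4 = -1536
  1 * (-4)^3 = -64
  5 * (-4)^2 = 80
  6 * (-4)^1 = -24
  constant: -2
Sum = -4096 - 1536 - 64 + 80 - 24 - 2 = -5642


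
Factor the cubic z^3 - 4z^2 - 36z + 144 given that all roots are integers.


Try integer roots (divisors of 144). z=6: p(6)=0.
Divide out (z - 6): quotient is z^2 + 2z - 24.
Factor the quadratic: (z - 4)(z + 6)
Result: (z - 6)(z - 4)(z + 6)


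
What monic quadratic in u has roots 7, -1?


p(u) = (u - 7)(u + 1)
Expand: u^2 - 6u - 7


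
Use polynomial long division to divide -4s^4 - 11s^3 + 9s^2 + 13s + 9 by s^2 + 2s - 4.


(-4s^4 - 11s^3 + 9s^2 + 13s + 9) / (s^2 + 2s - 4)
Step 1: -4s^2 * (s^2 + 2s - 4) = -4s^4 - 8s^3 + 16s^2; subtract.
Step 2: -3s * (s^2 + 2s - 4) = -3s^3 - 6s^2 + 12s; subtract.
Step 3: -1 * (s^2 + 2s - 4) = -s^2 - 2s + 4; subtract.
Quotient: -4s^2 - 3s - 1, Remainder: 3s + 5


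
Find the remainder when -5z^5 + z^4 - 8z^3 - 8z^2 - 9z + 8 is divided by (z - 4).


By the Remainder Theorem, the remainder equals p(4):
  -5*(4)^5 = -5120
  1*(4)^4 = 256
  -8*(4)^3 = -512
  -8*(4)^2 = -128
  -9*(4)^1 = -36
  constant: 8
Sum: -5120 + 256 - 512 - 128 - 36 + 8 = -5532


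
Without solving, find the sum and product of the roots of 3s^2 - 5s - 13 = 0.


For as^2+bs+c=0: sum = -b/a, product = c/a.
a=3, b=-5, c=-13
Sum = -(-5)/3 = 5/3
Product = (-13)/3 = -13/3


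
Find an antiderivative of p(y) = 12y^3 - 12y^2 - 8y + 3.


Reverse power rule on each term:
  ∫ 12y^3 dy = 3y^4
  ∫ -12y^2 dy = -4y^3
  ∫ -8y dy = -4y^2
  ∫ 3 dy = 3y
F(y) = 3y^4 - 4y^3 - 4y^2 + 3y + C


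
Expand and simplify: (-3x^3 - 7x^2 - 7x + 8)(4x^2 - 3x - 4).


Distribute each term of the first polynomial:
  (-3x^3)(4x^2 - 3x - 4) = -12x^5 + 9x^4 + 12x^3
  (-7x^2)(4x^2 - 3x - 4) = -28x^4 + 21x^3 + 28x^2
  (-7x)(4x^2 - 3x - 4) = -28x^3 + 21x^2 + 28x
  (8)(4x^2 - 3x - 4) = 32x^2 - 24x - 32
Sum: -12x^5 - 19x^4 + 5x^3 + 81x^2 + 4x - 32


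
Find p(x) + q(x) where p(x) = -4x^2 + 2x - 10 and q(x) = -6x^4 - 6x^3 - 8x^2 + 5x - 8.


Align terms by degree and add:
  -4x^2 + 2x - 10
  -6x^4 - 6x^3 - 8x^2 + 5x - 8
= -6x^4 - 6x^3 - 12x^2 + 7x - 18


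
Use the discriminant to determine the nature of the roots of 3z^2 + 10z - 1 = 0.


D = b^2 - 4ac = (10)^2 - 4(3)(-1) = 100 + 12 = 112
Since D > 0: two distinct irrational roots


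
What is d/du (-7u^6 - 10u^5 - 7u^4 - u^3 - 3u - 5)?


Apply the power rule term by term:
  d/du(-7u^6) = -42u^5
  d/du(-10u^5) = -50u^4
  d/du(-7u^4) = -28u^3
  d/du(-u^3) = -3u^2
  d/du(-3u) = -3
  d/du(-5) = 0
p'(u) = -42u^5 - 50u^4 - 28u^3 - 3u^2 - 3


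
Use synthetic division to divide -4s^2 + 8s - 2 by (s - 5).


Synthetic division with c = 5. Coefficients: -4, 8, -2
Bring down -4.
  -4 * 5 = -20; -20 + 8 = -12
  -12 * 5 = -60; -60 - 2 = -62
Quotient: -4s - 12, Remainder: -62


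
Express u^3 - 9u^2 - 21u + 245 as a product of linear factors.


Try integer roots (divisors of 245). u=7: p(7)=0.
Divide out (u - 7): quotient is u^2 - 2u - 35.
Factor the quadratic: (u - 7)(u + 5)
Result: (u - 7)(u - 7)(u + 5)


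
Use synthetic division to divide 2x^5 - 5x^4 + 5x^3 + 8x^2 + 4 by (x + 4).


Synthetic division with c = -4. Coefficients: 2, -5, 5, 8, 0, 4
Bring down 2.
  2 * -4 = -8; -8 - 5 = -13
  -13 * -4 = 52; 52 + 5 = 57
  57 * -4 = -228; -228 + 8 = -220
  -220 * -4 = 880; 880 + 0 = 880
  880 * -4 = -3520; -3520 + 4 = -3516
Quotient: 2x^4 - 13x^3 + 57x^2 - 220x + 880, Remainder: -3516


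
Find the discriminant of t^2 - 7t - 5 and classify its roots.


D = b^2 - 4ac = (-7)^2 - 4(1)(-5) = 49 + 20 = 69
Since D > 0: two distinct irrational roots


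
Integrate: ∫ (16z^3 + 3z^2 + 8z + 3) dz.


Reverse power rule on each term:
  ∫ 16z^3 dz = 4z^4
  ∫ 3z^2 dz = z^3
  ∫ 8z dz = 4z^2
  ∫ 3 dz = 3z
F(z) = 4z^4 + z^3 + 4z^2 + 3z + C


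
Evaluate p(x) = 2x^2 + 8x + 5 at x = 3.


Using direct substitution:
  2 * (3)^2 = 18
  8 * (3)^1 = 24
  constant: 5
Sum = 18 + 24 + 5 = 47


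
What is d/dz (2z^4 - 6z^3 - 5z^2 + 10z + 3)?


Apply the power rule term by term:
  d/dz(2z^4) = 8z^3
  d/dz(-6z^3) = -18z^2
  d/dz(-5z^2) = -10z
  d/dz(10z) = 10
  d/dz(3) = 0
p'(z) = 8z^3 - 18z^2 - 10z + 10


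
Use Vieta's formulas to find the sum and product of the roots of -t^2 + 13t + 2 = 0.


For at^2+bt+c=0: sum = -b/a, product = c/a.
a=-1, b=13, c=2
Sum = -(13)/-1 = 13
Product = (2)/-1 = -2


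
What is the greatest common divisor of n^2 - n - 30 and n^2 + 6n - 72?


Factor each:
  n^2 - n - 30 = (n - 6)(n + 5)
  n^2 + 6n - 72 = (n - 6)(n + 12)
Common monic factor: n - 6


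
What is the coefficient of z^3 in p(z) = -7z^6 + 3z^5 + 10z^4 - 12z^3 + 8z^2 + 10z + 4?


Read off the coefficient of z^3: -12


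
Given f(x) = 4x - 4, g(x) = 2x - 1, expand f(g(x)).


Substitute g(x) into f:
f(g(x)) = 4*(2x - 1) + (-4)
Expand and combine: 8x - 8


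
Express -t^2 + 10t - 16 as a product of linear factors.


Roots satisfy r1 + r2 = -b/a = 10 and r1*r2 = c/a = 16.
So r1 = 2, r2 = 8.
-t^2 + 10t - 16 = -(t - r1)(t - r2) = -(t - 2)(t - 8)


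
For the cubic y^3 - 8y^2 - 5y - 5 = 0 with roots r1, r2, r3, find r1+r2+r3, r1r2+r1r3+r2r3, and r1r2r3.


Monic cubic y^3+by^2+cy+d=0: sum=-b, pairwise sum=c, product=-d.
b=-8, c=-5, d=-5
r1+r2+r3 = 8
r1r2+r1r3+r2r3 = -5
r1r2r3 = 5


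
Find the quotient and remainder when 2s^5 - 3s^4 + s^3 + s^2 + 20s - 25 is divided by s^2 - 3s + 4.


(2s^5 - 3s^4 + s^3 + s^2 + 20s - 25) / (s^2 - 3s + 4)
Step 1: 2s^3 * (s^2 - 3s + 4) = 2s^5 - 6s^4 + 8s^3; subtract.
Step 2: 3s^2 * (s^2 - 3s + 4) = 3s^4 - 9s^3 + 12s^2; subtract.
Step 3: 2s * (s^2 - 3s + 4) = 2s^3 - 6s^2 + 8s; subtract.
Step 4: -5 * (s^2 - 3s + 4) = -5s^2 + 15s - 20; subtract.
Quotient: 2s^3 + 3s^2 + 2s - 5, Remainder: -3s - 5


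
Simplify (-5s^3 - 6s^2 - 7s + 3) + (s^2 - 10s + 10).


Align terms by degree and add:
  -5s^3 - 6s^2 - 7s + 3
+ s^2 - 10s + 10
= -5s^3 - 5s^2 - 17s + 13


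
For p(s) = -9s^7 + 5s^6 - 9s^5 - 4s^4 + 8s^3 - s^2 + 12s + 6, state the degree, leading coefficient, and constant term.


Highest power of s is 7, with coefficient -9. Constant term is 6.
Degree = 7, leading coefficient = -9, constant term = 6


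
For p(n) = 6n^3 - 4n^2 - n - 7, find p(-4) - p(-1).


p(-4) = -451
p(-1) = -16
p(-4) - p(-1) = -451 + 16 = -435


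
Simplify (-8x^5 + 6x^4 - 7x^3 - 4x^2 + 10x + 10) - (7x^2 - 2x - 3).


Distribute the minus sign:
  (-8x^5 + 6x^4 - 7x^3 - 4x^2 + 10x + 10)
- (7x^2 - 2x - 3)
Negate second polynomial: -7x^2 + 2x + 3
Add: -8x^5 + 6x^4 - 7x^3 - 11x^2 + 12x + 13


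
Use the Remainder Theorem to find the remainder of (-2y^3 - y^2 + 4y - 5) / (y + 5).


By the Remainder Theorem, the remainder equals p(-5):
  -2*(-5)^3 = 250
  -1*(-5)^2 = -25
  4*(-5)^1 = -20
  constant: -5
Sum: 250 - 25 - 20 - 5 = 200


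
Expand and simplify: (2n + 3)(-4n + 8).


Distribute each term of the first polynomial:
  (2n)(-4n + 8) = -8n^2 + 16n
  (3)(-4n + 8) = -12n + 24
Sum: -8n^2 + 4n + 24


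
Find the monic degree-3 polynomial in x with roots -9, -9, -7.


p(x) = (x + 9)(x + 9)(x + 7)
Expand: x^3 + 25x^2 + 207x + 567


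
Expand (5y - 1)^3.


Expand (5y - 1)^3 by repeated multiplication:
  (5y - 1)^2 = 25y^2 - 10y + 1
= 125y^3 - 75y^2 + 15y - 1


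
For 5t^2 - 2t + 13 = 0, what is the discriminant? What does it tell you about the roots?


D = b^2 - 4ac = (-2)^2 - 4(5)(13) = 4 - 260 = -256
Since D < 0: two complex conjugate roots (no real roots)


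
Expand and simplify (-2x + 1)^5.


Expand (-2x + 1)^5 by repeated multiplication:
  (-2x + 1)^2 = 4x^2 - 4x + 1
  (-2x + 1)^3 = -8x^3 + 12x^2 - 6x + 1
  (-2x + 1)^4 = 16x^4 - 32x^3 + 24x^2 - 8x + 1
= -32x^5 + 80x^4 - 80x^3 + 40x^2 - 10x + 1


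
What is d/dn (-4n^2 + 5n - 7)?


Apply the power rule term by term:
  d/dn(-4n^2) = -8n
  d/dn(5n) = 5
  d/dn(-7) = 0
p'(n) = -8n + 5


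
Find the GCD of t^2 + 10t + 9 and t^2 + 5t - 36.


Factor each:
  t^2 + 10t + 9 = (t + 9)(t + 1)
  t^2 + 5t - 36 = (t + 9)(t - 4)
Common monic factor: t + 9


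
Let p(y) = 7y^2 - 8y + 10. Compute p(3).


Using direct substitution:
  7 * (3)^2 = 63
  -8 * (3)^1 = -24
  constant: 10
Sum = 63 - 24 + 10 = 49


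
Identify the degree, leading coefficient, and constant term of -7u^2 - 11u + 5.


Highest power of u is 2, with coefficient -7. Constant term is 5.
Degree = 2, leading coefficient = -7, constant term = 5


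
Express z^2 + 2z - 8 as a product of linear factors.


Roots satisfy r1 + r2 = -b/a = -2 and r1*r2 = c/a = -8.
So r1 = 2, r2 = -4.
z^2 + 2z - 8 = (z - r1)(z - r2) = (z - 2)(z + 4)


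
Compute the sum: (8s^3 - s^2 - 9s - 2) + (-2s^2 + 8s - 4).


Align terms by degree and add:
  8s^3 - s^2 - 9s - 2
  -2s^2 + 8s - 4
= 8s^3 - 3s^2 - s - 6


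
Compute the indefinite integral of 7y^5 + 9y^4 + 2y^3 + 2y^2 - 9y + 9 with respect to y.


Reverse power rule on each term:
  ∫ 7y^5 dy = (7/6)y^6
  ∫ 9y^4 dy = (9/5)y^5
  ∫ 2y^3 dy = (1/2)y^4
  ∫ 2y^2 dy = (2/3)y^3
  ∫ -9y dy = -(9/2)y^2
  ∫ 9 dy = 9y
F(y) = (7/6)y^6 + (9/5)y^5 + (1/2)y^4 + (2/3)y^3 - (9/2)y^2 + 9y + C


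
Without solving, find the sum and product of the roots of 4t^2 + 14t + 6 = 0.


For at^2+bt+c=0: sum = -b/a, product = c/a.
a=4, b=14, c=6
Sum = -(14)/4 = -7/2
Product = (6)/4 = 3/2


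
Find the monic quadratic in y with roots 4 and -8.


p(y) = (y - 4)(y + 8)
Expand: y^2 + 4y - 32


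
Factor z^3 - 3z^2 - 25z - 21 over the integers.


Try integer roots (divisors of -21). z=-1: p(-1)=0.
Divide out (z + 1): quotient is z^2 - 4z - 21.
Factor the quadratic: (z + 3)(z - 7)
Result: (z + 1)(z + 3)(z - 7)


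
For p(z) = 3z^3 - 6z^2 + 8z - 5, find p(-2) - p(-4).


p(-2) = -69
p(-4) = -325
p(-2) - p(-4) = -69 + 325 = 256


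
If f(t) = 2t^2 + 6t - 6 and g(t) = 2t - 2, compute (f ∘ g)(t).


Substitute g(t) into f:
f(g(t)) = 2*(2t - 2)^2 + 6*(2t - 2) + (-6)
(2t - 2)^2 = 4t^2 - 8t + 4
Expand and combine: 8t^2 - 4t - 10


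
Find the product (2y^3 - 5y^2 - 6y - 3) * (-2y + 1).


Distribute each term of the first polynomial:
  (2y^3)(-2y + 1) = -4y^4 + 2y^3
  (-5y^2)(-2y + 1) = 10y^3 - 5y^2
  (-6y)(-2y + 1) = 12y^2 - 6y
  (-3)(-2y + 1) = 6y - 3
Sum: -4y^4 + 12y^3 + 7y^2 - 3


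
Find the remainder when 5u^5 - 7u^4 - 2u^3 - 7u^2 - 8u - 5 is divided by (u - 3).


By the Remainder Theorem, the remainder equals p(3):
  5*(3)^5 = 1215
  -7*(3)^4 = -567
  -2*(3)^3 = -54
  -7*(3)^2 = -63
  -8*(3)^1 = -24
  constant: -5
Sum: 1215 - 567 - 54 - 63 - 24 - 5 = 502


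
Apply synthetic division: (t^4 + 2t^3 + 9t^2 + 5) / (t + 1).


Synthetic division with c = -1. Coefficients: 1, 2, 9, 0, 5
Bring down 1.
  1 * -1 = -1; -1 + 2 = 1
  1 * -1 = -1; -1 + 9 = 8
  8 * -1 = -8; -8 + 0 = -8
  -8 * -1 = 8; 8 + 5 = 13
Quotient: t^3 + t^2 + 8t - 8, Remainder: 13


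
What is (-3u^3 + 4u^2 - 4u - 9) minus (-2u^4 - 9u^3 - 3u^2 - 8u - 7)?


Distribute the minus sign:
  (-3u^3 + 4u^2 - 4u - 9)
- (-2u^4 - 9u^3 - 3u^2 - 8u - 7)
Negate second polynomial: 2u^4 + 9u^3 + 3u^2 + 8u + 7
Add: 2u^4 + 6u^3 + 7u^2 + 4u - 2


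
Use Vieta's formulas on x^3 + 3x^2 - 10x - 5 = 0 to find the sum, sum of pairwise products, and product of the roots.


Monic cubic x^3+bx^2+cx+d=0: sum=-b, pairwise sum=c, product=-d.
b=3, c=-10, d=-5
r1+r2+r3 = -3
r1r2+r1r3+r2r3 = -10
r1r2r3 = 5


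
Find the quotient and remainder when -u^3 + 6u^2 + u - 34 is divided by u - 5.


(-u^3 + 6u^2 + u - 34) / (u - 5)
Step 1: -u^2 * (u - 5) = -u^3 + 5u^2; subtract.
Step 2: u * (u - 5) = u^2 - 5u; subtract.
Step 3: 6 * (u - 5) = 6u - 30; subtract.
Quotient: -u^2 + u + 6, Remainder: -4


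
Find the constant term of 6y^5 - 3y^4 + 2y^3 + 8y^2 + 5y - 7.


Read off the constant term: -7


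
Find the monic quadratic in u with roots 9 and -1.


p(u) = (u - 9)(u + 1)
Expand: u^2 - 8u - 9


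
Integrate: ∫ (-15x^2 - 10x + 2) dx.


Reverse power rule on each term:
  ∫ -15x^2 dx = -5x^3
  ∫ -10x dx = -5x^2
  ∫ 2 dx = 2x
F(x) = -5x^3 - 5x^2 + 2x + C


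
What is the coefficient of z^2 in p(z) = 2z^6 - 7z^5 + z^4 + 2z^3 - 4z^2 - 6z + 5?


Read off the coefficient of z^2: -4


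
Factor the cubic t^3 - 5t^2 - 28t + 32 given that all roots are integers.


Try integer roots (divisors of 32). t=-4: p(-4)=0.
Divide out (t + 4): quotient is t^2 - 9t + 8.
Factor the quadratic: (t - 1)(t - 8)
Result: (t + 4)(t - 1)(t - 8)


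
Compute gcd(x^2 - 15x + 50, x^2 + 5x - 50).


Factor each:
  x^2 - 15x + 50 = (x - 5)(x - 10)
  x^2 + 5x - 50 = (x - 5)(x + 10)
Common monic factor: x - 5


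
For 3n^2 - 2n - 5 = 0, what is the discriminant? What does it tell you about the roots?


D = b^2 - 4ac = (-2)^2 - 4(3)(-5) = 4 + 60 = 64
Since D > 0: two distinct rational roots


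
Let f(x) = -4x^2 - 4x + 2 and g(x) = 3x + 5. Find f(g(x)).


Substitute g(x) into f:
f(g(x)) = -4*(3x + 5)^2 + (-4)*(3x + 5) + 2
(3x + 5)^2 = 9x^2 + 30x + 25
Expand and combine: -36x^2 - 132x - 118


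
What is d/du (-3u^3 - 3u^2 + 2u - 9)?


Apply the power rule term by term:
  d/du(-3u^3) = -9u^2
  d/du(-3u^2) = -6u
  d/du(2u) = 2
  d/du(-9) = 0
p'(u) = -9u^2 - 6u + 2


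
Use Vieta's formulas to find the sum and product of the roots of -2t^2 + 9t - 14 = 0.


For at^2+bt+c=0: sum = -b/a, product = c/a.
a=-2, b=9, c=-14
Sum = -(9)/-2 = 9/2
Product = (-14)/-2 = 7


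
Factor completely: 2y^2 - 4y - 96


Roots satisfy r1 + r2 = -b/a = 2 and r1*r2 = c/a = -48.
So r1 = -6, r2 = 8.
2y^2 - 4y - 96 = 2(y - r1)(y - r2) = 2(y + 6)(y - 8)


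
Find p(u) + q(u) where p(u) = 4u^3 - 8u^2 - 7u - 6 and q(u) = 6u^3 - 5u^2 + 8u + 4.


Align terms by degree and add:
  4u^3 - 8u^2 - 7u - 6
+ 6u^3 - 5u^2 + 8u + 4
= 10u^3 - 13u^2 + u - 2


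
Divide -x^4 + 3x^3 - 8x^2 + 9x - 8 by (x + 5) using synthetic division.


Synthetic division with c = -5. Coefficients: -1, 3, -8, 9, -8
Bring down -1.
  -1 * -5 = 5; 5 + 3 = 8
  8 * -5 = -40; -40 - 8 = -48
  -48 * -5 = 240; 240 + 9 = 249
  249 * -5 = -1245; -1245 - 8 = -1253
Quotient: -x^3 + 8x^2 - 48x + 249, Remainder: -1253


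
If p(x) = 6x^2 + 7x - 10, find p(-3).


Using direct substitution:
  6 * (-3)^2 = 54
  7 * (-3)^1 = -21
  constant: -10
Sum = 54 - 21 - 10 = 23


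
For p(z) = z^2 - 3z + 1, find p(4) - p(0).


p(4) = 5
p(0) = 1
p(4) - p(0) = 5 - 1 = 4


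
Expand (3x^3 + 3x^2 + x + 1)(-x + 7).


Distribute each term of the first polynomial:
  (3x^3)(-x + 7) = -3x^4 + 21x^3
  (3x^2)(-x + 7) = -3x^3 + 21x^2
  (x)(-x + 7) = -x^2 + 7x
  (1)(-x + 7) = -x + 7
Sum: -3x^4 + 18x^3 + 20x^2 + 6x + 7


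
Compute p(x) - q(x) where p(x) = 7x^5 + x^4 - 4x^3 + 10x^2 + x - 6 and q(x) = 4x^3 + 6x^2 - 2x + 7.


Distribute the minus sign:
  (7x^5 + x^4 - 4x^3 + 10x^2 + x - 6)
- (4x^3 + 6x^2 - 2x + 7)
Negate second polynomial: -4x^3 - 6x^2 + 2x - 7
Add: 7x^5 + x^4 - 8x^3 + 4x^2 + 3x - 13


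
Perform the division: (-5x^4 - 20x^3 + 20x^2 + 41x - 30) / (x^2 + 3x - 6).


(-5x^4 - 20x^3 + 20x^2 + 41x - 30) / (x^2 + 3x - 6)
Step 1: -5x^2 * (x^2 + 3x - 6) = -5x^4 - 15x^3 + 30x^2; subtract.
Step 2: -5x * (x^2 + 3x - 6) = -5x^3 - 15x^2 + 30x; subtract.
Step 3: 5 * (x^2 + 3x - 6) = 5x^2 + 15x - 30; subtract.
Quotient: -5x^2 - 5x + 5, Remainder: -4x


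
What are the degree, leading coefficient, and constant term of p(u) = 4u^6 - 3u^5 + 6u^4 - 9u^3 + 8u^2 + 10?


Highest power of u is 6, with coefficient 4. Constant term is 10.
Degree = 6, leading coefficient = 4, constant term = 10


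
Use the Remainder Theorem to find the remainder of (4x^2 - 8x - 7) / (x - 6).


By the Remainder Theorem, the remainder equals p(6):
  4*(6)^2 = 144
  -8*(6)^1 = -48
  constant: -7
Sum: 144 - 48 - 7 = 89


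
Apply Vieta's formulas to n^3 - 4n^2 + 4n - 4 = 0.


Monic cubic n^3+bn^2+cn+d=0: sum=-b, pairwise sum=c, product=-d.
b=-4, c=4, d=-4
r1+r2+r3 = 4
r1r2+r1r3+r2r3 = 4
r1r2r3 = 4


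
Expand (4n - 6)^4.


Expand (4n - 6)^4 by repeated multiplication:
  (4n - 6)^2 = 16n^2 - 48n + 36
  (4n - 6)^3 = 64n^3 - 288n^2 + 432n - 216
= 256n^4 - 1536n^3 + 3456n^2 - 3456n + 1296


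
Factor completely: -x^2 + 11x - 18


Roots satisfy r1 + r2 = -b/a = 11 and r1*r2 = c/a = 18.
So r1 = 2, r2 = 9.
-x^2 + 11x - 18 = -(x - r1)(x - r2) = -(x - 2)(x - 9)


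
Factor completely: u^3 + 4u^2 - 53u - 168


Try integer roots (divisors of -168). u=-3: p(-3)=0.
Divide out (u + 3): quotient is u^2 + u - 56.
Factor the quadratic: (u + 8)(u - 7)
Result: (u + 3)(u + 8)(u - 7)


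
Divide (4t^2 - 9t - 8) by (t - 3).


(4t^2 - 9t - 8) / (t - 3)
Step 1: 4t * (t - 3) = 4t^2 - 12t; subtract.
Step 2: 3 * (t - 3) = 3t - 9; subtract.
Quotient: 4t + 3, Remainder: 1


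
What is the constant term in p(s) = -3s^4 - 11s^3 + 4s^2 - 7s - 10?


Read off the constant term: -10


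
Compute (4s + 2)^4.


Expand (4s + 2)^4 by repeated multiplication:
  (4s + 2)^2 = 16s^2 + 16s + 4
  (4s + 2)^3 = 64s^3 + 96s^2 + 48s + 8
= 256s^4 + 512s^3 + 384s^2 + 128s + 16


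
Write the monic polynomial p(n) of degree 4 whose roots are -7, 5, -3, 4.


p(n) = (n + 7)(n - 5)(n + 3)(n - 4)
Expand: n^4 + n^3 - 49n^2 + 11n + 420


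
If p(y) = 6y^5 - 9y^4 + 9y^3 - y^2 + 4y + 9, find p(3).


Using direct substitution:
  6 * (3)^5 = 1458
  -9 * (3)^4 = -729
  9 * (3)^3 = 243
  -1 * (3)^2 = -9
  4 * (3)^1 = 12
  constant: 9
Sum = 1458 - 729 + 243 - 9 + 12 + 9 = 984


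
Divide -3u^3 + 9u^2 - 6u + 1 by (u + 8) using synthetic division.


Synthetic division with c = -8. Coefficients: -3, 9, -6, 1
Bring down -3.
  -3 * -8 = 24; 24 + 9 = 33
  33 * -8 = -264; -264 - 6 = -270
  -270 * -8 = 2160; 2160 + 1 = 2161
Quotient: -3u^2 + 33u - 270, Remainder: 2161


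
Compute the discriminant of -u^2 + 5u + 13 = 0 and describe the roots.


D = b^2 - 4ac = (5)^2 - 4(-1)(13) = 25 + 52 = 77
Since D > 0: two distinct irrational roots


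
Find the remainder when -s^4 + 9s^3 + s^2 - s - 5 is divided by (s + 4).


By the Remainder Theorem, the remainder equals p(-4):
  -1*(-4)^4 = -256
  9*(-4)^3 = -576
  1*(-4)^2 = 16
  -1*(-4)^1 = 4
  constant: -5
Sum: -256 - 576 + 16 + 4 - 5 = -817


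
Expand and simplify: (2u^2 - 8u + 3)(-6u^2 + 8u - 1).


Distribute each term of the first polynomial:
  (2u^2)(-6u^2 + 8u - 1) = -12u^4 + 16u^3 - 2u^2
  (-8u)(-6u^2 + 8u - 1) = 48u^3 - 64u^2 + 8u
  (3)(-6u^2 + 8u - 1) = -18u^2 + 24u - 3
Sum: -12u^4 + 64u^3 - 84u^2 + 32u - 3


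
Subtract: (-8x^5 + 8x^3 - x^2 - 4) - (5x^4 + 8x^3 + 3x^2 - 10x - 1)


Distribute the minus sign:
  (-8x^5 + 8x^3 - x^2 - 4)
- (5x^4 + 8x^3 + 3x^2 - 10x - 1)
Negate second polynomial: -5x^4 - 8x^3 - 3x^2 + 10x + 1
Add: -8x^5 - 5x^4 - 4x^2 + 10x - 3


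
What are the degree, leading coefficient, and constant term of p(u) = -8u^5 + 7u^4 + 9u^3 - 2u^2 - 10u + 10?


Highest power of u is 5, with coefficient -8. Constant term is 10.
Degree = 5, leading coefficient = -8, constant term = 10


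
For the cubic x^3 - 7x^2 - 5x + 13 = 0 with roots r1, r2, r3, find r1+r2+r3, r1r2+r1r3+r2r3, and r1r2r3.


Monic cubic x^3+bx^2+cx+d=0: sum=-b, pairwise sum=c, product=-d.
b=-7, c=-5, d=13
r1+r2+r3 = 7
r1r2+r1r3+r2r3 = -5
r1r2r3 = -13


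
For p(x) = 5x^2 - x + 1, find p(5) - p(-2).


p(5) = 121
p(-2) = 23
p(5) - p(-2) = 121 - 23 = 98


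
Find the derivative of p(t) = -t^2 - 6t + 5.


Apply the power rule term by term:
  d/dt(-t^2) = -2t
  d/dt(-6t) = -6
  d/dt(5) = 0
p'(t) = -2t - 6


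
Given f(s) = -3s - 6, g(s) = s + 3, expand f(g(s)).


Substitute g(s) into f:
f(g(s)) = -3*(s + 3) + (-6)
Expand and combine: -3s - 15


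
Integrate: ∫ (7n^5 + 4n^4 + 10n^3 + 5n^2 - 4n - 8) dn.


Reverse power rule on each term:
  ∫ 7n^5 dn = (7/6)n^6
  ∫ 4n^4 dn = (4/5)n^5
  ∫ 10n^3 dn = (5/2)n^4
  ∫ 5n^2 dn = (5/3)n^3
  ∫ -4n dn = -2n^2
  ∫ -8 dn = -8n
F(n) = (7/6)n^6 + (4/5)n^5 + (5/2)n^4 + (5/3)n^3 - 2n^2 - 8n + C


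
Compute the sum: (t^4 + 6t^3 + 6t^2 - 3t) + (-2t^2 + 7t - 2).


Align terms by degree and add:
  t^4 + 6t^3 + 6t^2 - 3t
  -2t^2 + 7t - 2
= t^4 + 6t^3 + 4t^2 + 4t - 2


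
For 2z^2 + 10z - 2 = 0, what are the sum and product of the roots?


For az^2+bz+c=0: sum = -b/a, product = c/a.
a=2, b=10, c=-2
Sum = -(10)/2 = -5
Product = (-2)/2 = -1


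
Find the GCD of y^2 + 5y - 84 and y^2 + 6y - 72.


Factor each:
  y^2 + 5y - 84 = (y + 12)(y - 7)
  y^2 + 6y - 72 = (y + 12)(y - 6)
Common monic factor: y + 12


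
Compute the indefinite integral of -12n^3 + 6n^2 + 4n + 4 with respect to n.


Reverse power rule on each term:
  ∫ -12n^3 dn = -3n^4
  ∫ 6n^2 dn = 2n^3
  ∫ 4n dn = 2n^2
  ∫ 4 dn = 4n
F(n) = -3n^4 + 2n^3 + 2n^2 + 4n + C


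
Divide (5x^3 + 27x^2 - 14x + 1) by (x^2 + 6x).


(5x^3 + 27x^2 - 14x + 1) / (x^2 + 6x)
Step 1: 5x * (x^2 + 6x) = 5x^3 + 30x^2; subtract.
Step 2: -3 * (x^2 + 6x) = -3x^2 - 18x; subtract.
Quotient: 5x - 3, Remainder: 4x + 1


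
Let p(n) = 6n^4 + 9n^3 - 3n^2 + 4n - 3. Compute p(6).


Using direct substitution:
  6 * (6)^4 = 7776
  9 * (6)^3 = 1944
  -3 * (6)^2 = -108
  4 * (6)^1 = 24
  constant: -3
Sum = 7776 + 1944 - 108 + 24 - 3 = 9633


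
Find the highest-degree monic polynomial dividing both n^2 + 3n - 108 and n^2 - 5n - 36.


Factor each:
  n^2 + 3n - 108 = (n - 9)(n + 12)
  n^2 - 5n - 36 = (n - 9)(n + 4)
Common monic factor: n - 9


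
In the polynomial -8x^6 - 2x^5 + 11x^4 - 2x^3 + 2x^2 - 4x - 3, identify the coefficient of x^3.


Read off the coefficient of x^3: -2


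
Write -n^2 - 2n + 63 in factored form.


Roots satisfy r1 + r2 = -b/a = -2 and r1*r2 = c/a = -63.
So r1 = -9, r2 = 7.
-n^2 - 2n + 63 = -(n - r1)(n - r2) = -(n + 9)(n - 7)


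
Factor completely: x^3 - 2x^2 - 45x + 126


Try integer roots (divisors of 126). x=3: p(3)=0.
Divide out (x - 3): quotient is x^2 + x - 42.
Factor the quadratic: (x + 7)(x - 6)
Result: (x - 3)(x + 7)(x - 6)


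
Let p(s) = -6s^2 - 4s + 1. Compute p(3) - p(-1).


p(3) = -65
p(-1) = -1
p(3) - p(-1) = -65 + 1 = -64


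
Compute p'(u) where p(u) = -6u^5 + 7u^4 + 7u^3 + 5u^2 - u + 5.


Apply the power rule term by term:
  d/du(-6u^5) = -30u^4
  d/du(7u^4) = 28u^3
  d/du(7u^3) = 21u^2
  d/du(5u^2) = 10u
  d/du(-u) = -1
  d/du(5) = 0
p'(u) = -30u^4 + 28u^3 + 21u^2 + 10u - 1


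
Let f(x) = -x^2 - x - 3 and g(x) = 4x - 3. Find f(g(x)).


Substitute g(x) into f:
f(g(x)) = -1*(4x - 3)^2 + (-1)*(4x - 3) + (-3)
(4x - 3)^2 = 16x^2 - 24x + 9
Expand and combine: -16x^2 + 20x - 9


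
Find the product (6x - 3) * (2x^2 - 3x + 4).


Distribute each term of the first polynomial:
  (6x)(2x^2 - 3x + 4) = 12x^3 - 18x^2 + 24x
  (-3)(2x^2 - 3x + 4) = -6x^2 + 9x - 12
Sum: 12x^3 - 24x^2 + 33x - 12


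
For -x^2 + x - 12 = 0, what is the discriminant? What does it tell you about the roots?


D = b^2 - 4ac = (1)^2 - 4(-1)(-12) = 1 - 48 = -47
Since D < 0: two complex conjugate roots (no real roots)


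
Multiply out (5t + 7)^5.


Expand (5t + 7)^5 by repeated multiplication:
  (5t + 7)^2 = 25t^2 + 70t + 49
  (5t + 7)^3 = 125t^3 + 525t^2 + 735t + 343
  (5t + 7)^4 = 625t^4 + 3500t^3 + 7350t^2 + 6860t + 2401
= 3125t^5 + 21875t^4 + 61250t^3 + 85750t^2 + 60025t + 16807


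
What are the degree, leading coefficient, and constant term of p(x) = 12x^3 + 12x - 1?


Highest power of x is 3, with coefficient 12. Constant term is -1.
Degree = 3, leading coefficient = 12, constant term = -1


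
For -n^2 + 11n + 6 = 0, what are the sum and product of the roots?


For an^2+bn+c=0: sum = -b/a, product = c/a.
a=-1, b=11, c=6
Sum = -(11)/-1 = 11
Product = (6)/-1 = -6


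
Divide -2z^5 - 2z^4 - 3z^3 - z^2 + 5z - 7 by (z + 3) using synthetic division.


Synthetic division with c = -3. Coefficients: -2, -2, -3, -1, 5, -7
Bring down -2.
  -2 * -3 = 6; 6 - 2 = 4
  4 * -3 = -12; -12 - 3 = -15
  -15 * -3 = 45; 45 - 1 = 44
  44 * -3 = -132; -132 + 5 = -127
  -127 * -3 = 381; 381 - 7 = 374
Quotient: -2z^4 + 4z^3 - 15z^2 + 44z - 127, Remainder: 374


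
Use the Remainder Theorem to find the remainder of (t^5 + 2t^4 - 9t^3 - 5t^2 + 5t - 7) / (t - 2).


By the Remainder Theorem, the remainder equals p(2):
  1*(2)^5 = 32
  2*(2)^4 = 32
  -9*(2)^3 = -72
  -5*(2)^2 = -20
  5*(2)^1 = 10
  constant: -7
Sum: 32 + 32 - 72 - 20 + 10 - 7 = -25


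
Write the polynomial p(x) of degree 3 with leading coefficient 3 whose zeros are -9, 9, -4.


p(x) = 3(x + 9)(x - 9)(x + 4)
Expand: 3x^3 + 12x^2 - 243x - 972


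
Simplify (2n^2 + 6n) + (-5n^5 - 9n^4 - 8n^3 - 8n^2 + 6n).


Align terms by degree and add:
  2n^2 + 6n
  -5n^5 - 9n^4 - 8n^3 - 8n^2 + 6n
= -5n^5 - 9n^4 - 8n^3 - 6n^2 + 12n


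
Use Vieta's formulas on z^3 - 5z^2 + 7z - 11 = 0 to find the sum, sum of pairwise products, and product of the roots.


Monic cubic z^3+bz^2+cz+d=0: sum=-b, pairwise sum=c, product=-d.
b=-5, c=7, d=-11
r1+r2+r3 = 5
r1r2+r1r3+r2r3 = 7
r1r2r3 = 11


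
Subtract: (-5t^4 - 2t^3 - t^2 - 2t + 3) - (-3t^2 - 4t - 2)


Distribute the minus sign:
  (-5t^4 - 2t^3 - t^2 - 2t + 3)
- (-3t^2 - 4t - 2)
Negate second polynomial: 3t^2 + 4t + 2
Add: -5t^4 - 2t^3 + 2t^2 + 2t + 5


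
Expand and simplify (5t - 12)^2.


Expand (5t - 12)^2 by repeated multiplication:
= 25t^2 - 120t + 144


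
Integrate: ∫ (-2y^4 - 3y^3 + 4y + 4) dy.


Reverse power rule on each term:
  ∫ -2y^4 dy = -(2/5)y^5
  ∫ -3y^3 dy = -(3/4)y^4
  ∫ 4y dy = 2y^2
  ∫ 4 dy = 4y
F(y) = -(2/5)y^5 - (3/4)y^4 + 2y^2 + 4y + C


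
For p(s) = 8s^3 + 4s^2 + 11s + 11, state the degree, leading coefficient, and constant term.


Highest power of s is 3, with coefficient 8. Constant term is 11.
Degree = 3, leading coefficient = 8, constant term = 11


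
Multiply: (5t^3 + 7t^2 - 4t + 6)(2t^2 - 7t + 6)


Distribute each term of the first polynomial:
  (5t^3)(2t^2 - 7t + 6) = 10t^5 - 35t^4 + 30t^3
  (7t^2)(2t^2 - 7t + 6) = 14t^4 - 49t^3 + 42t^2
  (-4t)(2t^2 - 7t + 6) = -8t^3 + 28t^2 - 24t
  (6)(2t^2 - 7t + 6) = 12t^2 - 42t + 36
Sum: 10t^5 - 21t^4 - 27t^3 + 82t^2 - 66t + 36


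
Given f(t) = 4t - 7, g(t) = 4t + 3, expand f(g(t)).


Substitute g(t) into f:
f(g(t)) = 4*(4t + 3) + (-7)
Expand and combine: 16t + 5


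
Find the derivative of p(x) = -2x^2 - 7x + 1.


Apply the power rule term by term:
  d/dx(-2x^2) = -4x
  d/dx(-7x) = -7
  d/dx(1) = 0
p'(x) = -4x - 7


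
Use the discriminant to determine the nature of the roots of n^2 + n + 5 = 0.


D = b^2 - 4ac = (1)^2 - 4(1)(5) = 1 - 20 = -19
Since D < 0: two complex conjugate roots (no real roots)


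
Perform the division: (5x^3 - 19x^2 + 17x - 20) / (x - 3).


(5x^3 - 19x^2 + 17x - 20) / (x - 3)
Step 1: 5x^2 * (x - 3) = 5x^3 - 15x^2; subtract.
Step 2: -4x * (x - 3) = -4x^2 + 12x; subtract.
Step 3: 5 * (x - 3) = 5x - 15; subtract.
Quotient: 5x^2 - 4x + 5, Remainder: -5


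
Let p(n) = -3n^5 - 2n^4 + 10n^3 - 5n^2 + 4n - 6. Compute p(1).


Using direct substitution:
  -3 * (1)^5 = -3
  -2 * (1)^4 = -2
  10 * (1)^3 = 10
  -5 * (1)^2 = -5
  4 * (1)^1 = 4
  constant: -6
Sum = -3 - 2 + 10 - 5 + 4 - 6 = -2


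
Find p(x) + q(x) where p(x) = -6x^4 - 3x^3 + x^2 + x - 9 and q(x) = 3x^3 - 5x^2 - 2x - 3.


Align terms by degree and add:
  -6x^4 - 3x^3 + x^2 + x - 9
+ 3x^3 - 5x^2 - 2x - 3
= -6x^4 - 4x^2 - x - 12


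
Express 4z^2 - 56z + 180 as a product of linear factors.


Roots satisfy r1 + r2 = -b/a = 14 and r1*r2 = c/a = 45.
So r1 = 9, r2 = 5.
4z^2 - 56z + 180 = 4(z - r1)(z - r2) = 4(z - 9)(z - 5)


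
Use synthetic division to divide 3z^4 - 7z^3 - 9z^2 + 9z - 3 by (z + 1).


Synthetic division with c = -1. Coefficients: 3, -7, -9, 9, -3
Bring down 3.
  3 * -1 = -3; -3 - 7 = -10
  -10 * -1 = 10; 10 - 9 = 1
  1 * -1 = -1; -1 + 9 = 8
  8 * -1 = -8; -8 - 3 = -11
Quotient: 3z^3 - 10z^2 + z + 8, Remainder: -11


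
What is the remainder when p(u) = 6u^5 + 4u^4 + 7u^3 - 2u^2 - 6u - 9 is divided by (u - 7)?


By the Remainder Theorem, the remainder equals p(7):
  6*(7)^5 = 100842
  4*(7)^4 = 9604
  7*(7)^3 = 2401
  -2*(7)^2 = -98
  -6*(7)^1 = -42
  constant: -9
Sum: 100842 + 9604 + 2401 - 98 - 42 - 9 = 112698


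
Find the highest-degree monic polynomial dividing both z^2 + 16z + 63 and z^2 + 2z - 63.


Factor each:
  z^2 + 16z + 63 = (z + 9)(z + 7)
  z^2 + 2z - 63 = (z + 9)(z - 7)
Common monic factor: z + 9


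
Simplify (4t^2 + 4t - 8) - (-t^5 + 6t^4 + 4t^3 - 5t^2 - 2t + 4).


Distribute the minus sign:
  (4t^2 + 4t - 8)
- (-t^5 + 6t^4 + 4t^3 - 5t^2 - 2t + 4)
Negate second polynomial: t^5 - 6t^4 - 4t^3 + 5t^2 + 2t - 4
Add: t^5 - 6t^4 - 4t^3 + 9t^2 + 6t - 12


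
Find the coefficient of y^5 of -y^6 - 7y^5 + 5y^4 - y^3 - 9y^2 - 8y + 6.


Read off the coefficient of y^5: -7


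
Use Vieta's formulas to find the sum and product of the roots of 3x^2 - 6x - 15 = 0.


For ax^2+bx+c=0: sum = -b/a, product = c/a.
a=3, b=-6, c=-15
Sum = -(-6)/3 = 2
Product = (-15)/3 = -5


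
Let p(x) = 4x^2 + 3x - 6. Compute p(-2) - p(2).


p(-2) = 4
p(2) = 16
p(-2) - p(2) = 4 - 16 = -12


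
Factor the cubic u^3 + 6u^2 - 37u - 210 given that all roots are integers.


Try integer roots (divisors of -210). u=-7: p(-7)=0.
Divide out (u + 7): quotient is u^2 - u - 30.
Factor the quadratic: (u + 5)(u - 6)
Result: (u + 7)(u + 5)(u - 6)


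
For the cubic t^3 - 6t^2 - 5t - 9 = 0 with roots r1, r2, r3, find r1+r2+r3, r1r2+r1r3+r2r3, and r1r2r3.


Monic cubic t^3+bt^2+ct+d=0: sum=-b, pairwise sum=c, product=-d.
b=-6, c=-5, d=-9
r1+r2+r3 = 6
r1r2+r1r3+r2r3 = -5
r1r2r3 = 9


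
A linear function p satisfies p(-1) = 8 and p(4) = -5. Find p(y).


p(y) = my + b. Using p(-1)=8, p(4)=-5:
m = (8 + 5)/(-1 - 4) = 13/-5 = -13/5
b = 8 - m*(-1) = 8 - 13/5 = 27/5
p(y) = -(13/5)y + (27/5)


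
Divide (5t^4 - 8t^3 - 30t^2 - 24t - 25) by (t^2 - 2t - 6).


(5t^4 - 8t^3 - 30t^2 - 24t - 25) / (t^2 - 2t - 6)
Step 1: 5t^2 * (t^2 - 2t - 6) = 5t^4 - 10t^3 - 30t^2; subtract.
Step 2: 2t * (t^2 - 2t - 6) = 2t^3 - 4t^2 - 12t; subtract.
Step 3: 4 * (t^2 - 2t - 6) = 4t^2 - 8t - 24; subtract.
Quotient: 5t^2 + 2t + 4, Remainder: -4t - 1


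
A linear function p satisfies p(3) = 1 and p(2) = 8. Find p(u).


p(u) = mu + b. Using p(3)=1, p(2)=8:
m = (1 - 8)/(3 - 2) = -7/1 = -7
b = 1 - m*(3) = 1 + 21 = 22
p(u) = -7u + 22


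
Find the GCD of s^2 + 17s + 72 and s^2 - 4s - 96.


Factor each:
  s^2 + 17s + 72 = (s + 8)(s + 9)
  s^2 - 4s - 96 = (s + 8)(s - 12)
Common monic factor: s + 8


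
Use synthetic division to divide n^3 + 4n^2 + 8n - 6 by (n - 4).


Synthetic division with c = 4. Coefficients: 1, 4, 8, -6
Bring down 1.
  1 * 4 = 4; 4 + 4 = 8
  8 * 4 = 32; 32 + 8 = 40
  40 * 4 = 160; 160 - 6 = 154
Quotient: n^2 + 8n + 40, Remainder: 154


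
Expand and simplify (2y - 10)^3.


Expand (2y - 10)^3 by repeated multiplication:
  (2y - 10)^2 = 4y^2 - 40y + 100
= 8y^3 - 120y^2 + 600y - 1000


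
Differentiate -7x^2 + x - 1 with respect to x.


Apply the power rule term by term:
  d/dx(-7x^2) = -14x
  d/dx(x) = 1
  d/dx(-1) = 0
p'(x) = -14x + 1


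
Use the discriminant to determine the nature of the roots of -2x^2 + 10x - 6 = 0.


D = b^2 - 4ac = (10)^2 - 4(-2)(-6) = 100 - 48 = 52
Since D > 0: two distinct irrational roots


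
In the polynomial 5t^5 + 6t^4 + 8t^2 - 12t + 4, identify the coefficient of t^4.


Read off the coefficient of t^4: 6


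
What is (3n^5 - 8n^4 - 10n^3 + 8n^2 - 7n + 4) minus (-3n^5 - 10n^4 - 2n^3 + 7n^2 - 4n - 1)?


Distribute the minus sign:
  (3n^5 - 8n^4 - 10n^3 + 8n^2 - 7n + 4)
- (-3n^5 - 10n^4 - 2n^3 + 7n^2 - 4n - 1)
Negate second polynomial: 3n^5 + 10n^4 + 2n^3 - 7n^2 + 4n + 1
Add: 6n^5 + 2n^4 - 8n^3 + n^2 - 3n + 5


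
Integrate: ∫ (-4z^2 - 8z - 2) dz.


Reverse power rule on each term:
  ∫ -4z^2 dz = -(4/3)z^3
  ∫ -8z dz = -4z^2
  ∫ -2 dz = -2z
F(z) = -(4/3)z^3 - 4z^2 - 2z + C


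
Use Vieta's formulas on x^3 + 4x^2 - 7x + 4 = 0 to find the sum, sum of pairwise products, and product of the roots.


Monic cubic x^3+bx^2+cx+d=0: sum=-b, pairwise sum=c, product=-d.
b=4, c=-7, d=4
r1+r2+r3 = -4
r1r2+r1r3+r2r3 = -7
r1r2r3 = -4


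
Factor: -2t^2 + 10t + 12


Roots satisfy r1 + r2 = -b/a = 5 and r1*r2 = c/a = -6.
So r1 = -1, r2 = 6.
-2t^2 + 10t + 12 = -2(t - r1)(t - r2) = -2(t + 1)(t - 6)


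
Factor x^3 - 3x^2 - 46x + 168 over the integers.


Try integer roots (divisors of 168). x=4: p(4)=0.
Divide out (x - 4): quotient is x^2 + x - 42.
Factor the quadratic: (x + 7)(x - 6)
Result: (x - 4)(x + 7)(x - 6)


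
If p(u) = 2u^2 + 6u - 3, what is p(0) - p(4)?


p(0) = -3
p(4) = 53
p(0) - p(4) = -3 - 53 = -56


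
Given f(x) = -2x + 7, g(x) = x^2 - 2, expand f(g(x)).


Substitute g(x) into f:
f(g(x)) = -2*(x^2 - 2) + 7
Expand and combine: -2x^2 + 11


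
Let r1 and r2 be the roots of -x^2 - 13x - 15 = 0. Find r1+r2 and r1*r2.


For ax^2+bx+c=0: sum = -b/a, product = c/a.
a=-1, b=-13, c=-15
Sum = -(-13)/-1 = -13
Product = (-15)/-1 = 15


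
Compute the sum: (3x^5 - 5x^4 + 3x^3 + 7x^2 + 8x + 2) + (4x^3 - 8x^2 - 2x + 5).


Align terms by degree and add:
  3x^5 - 5x^4 + 3x^3 + 7x^2 + 8x + 2
+ 4x^3 - 8x^2 - 2x + 5
= 3x^5 - 5x^4 + 7x^3 - x^2 + 6x + 7


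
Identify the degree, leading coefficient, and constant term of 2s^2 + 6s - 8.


Highest power of s is 2, with coefficient 2. Constant term is -8.
Degree = 2, leading coefficient = 2, constant term = -8


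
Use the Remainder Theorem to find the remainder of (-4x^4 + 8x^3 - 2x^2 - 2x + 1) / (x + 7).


By the Remainder Theorem, the remainder equals p(-7):
  -4*(-7)^4 = -9604
  8*(-7)^3 = -2744
  -2*(-7)^2 = -98
  -2*(-7)^1 = 14
  constant: 1
Sum: -9604 - 2744 - 98 + 14 + 1 = -12431


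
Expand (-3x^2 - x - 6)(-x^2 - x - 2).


Distribute each term of the first polynomial:
  (-3x^2)(-x^2 - x - 2) = 3x^4 + 3x^3 + 6x^2
  (-x)(-x^2 - x - 2) = x^3 + x^2 + 2x
  (-6)(-x^2 - x - 2) = 6x^2 + 6x + 12
Sum: 3x^4 + 4x^3 + 13x^2 + 8x + 12


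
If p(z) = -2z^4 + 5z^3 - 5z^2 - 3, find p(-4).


Using direct substitution:
  -2 * (-4)^4 = -512
  5 * (-4)^3 = -320
  -5 * (-4)^2 = -80
  0 * (-4)^1 = 0
  constant: -3
Sum = -512 - 320 - 80 + 0 - 3 = -915


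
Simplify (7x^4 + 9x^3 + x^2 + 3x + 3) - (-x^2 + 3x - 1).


Distribute the minus sign:
  (7x^4 + 9x^3 + x^2 + 3x + 3)
- (-x^2 + 3x - 1)
Negate second polynomial: x^2 - 3x + 1
Add: 7x^4 + 9x^3 + 2x^2 + 4


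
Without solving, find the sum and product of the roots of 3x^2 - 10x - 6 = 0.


For ax^2+bx+c=0: sum = -b/a, product = c/a.
a=3, b=-10, c=-6
Sum = -(-10)/3 = 10/3
Product = (-6)/3 = -2


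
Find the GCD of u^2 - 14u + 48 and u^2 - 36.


Factor each:
  u^2 - 14u + 48 = (u - 6)(u - 8)
  u^2 - 36 = (u - 6)(u + 6)
Common monic factor: u - 6


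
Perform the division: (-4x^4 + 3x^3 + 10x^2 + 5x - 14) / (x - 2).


(-4x^4 + 3x^3 + 10x^2 + 5x - 14) / (x - 2)
Step 1: -4x^3 * (x - 2) = -4x^4 + 8x^3; subtract.
Step 2: -5x^2 * (x - 2) = -5x^3 + 10x^2; subtract.
Step 3: 0 * (x - 2) = 0; subtract.
Step 4: 5 * (x - 2) = 5x - 10; subtract.
Quotient: -4x^3 - 5x^2 + 5, Remainder: -4


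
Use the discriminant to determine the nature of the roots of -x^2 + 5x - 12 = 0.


D = b^2 - 4ac = (5)^2 - 4(-1)(-12) = 25 - 48 = -23
Since D < 0: two complex conjugate roots (no real roots)


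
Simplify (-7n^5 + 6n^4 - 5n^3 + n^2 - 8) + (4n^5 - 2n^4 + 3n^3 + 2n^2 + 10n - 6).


Align terms by degree and add:
  -7n^5 + 6n^4 - 5n^3 + n^2 - 8
+ 4n^5 - 2n^4 + 3n^3 + 2n^2 + 10n - 6
= -3n^5 + 4n^4 - 2n^3 + 3n^2 + 10n - 14


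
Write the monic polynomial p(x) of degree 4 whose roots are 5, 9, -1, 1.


p(x) = (x - 5)(x - 9)(x + 1)(x - 1)
Expand: x^4 - 14x^3 + 44x^2 + 14x - 45


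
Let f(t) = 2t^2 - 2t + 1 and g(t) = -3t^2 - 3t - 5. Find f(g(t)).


Substitute g(t) into f:
f(g(t)) = 2*(-3t^2 - 3t - 5)^2 + (-2)*(-3t^2 - 3t - 5) + 1
(-3t^2 - 3t - 5)^2 = 9t^4 + 18t^3 + 39t^2 + 30t + 25
Expand and combine: 18t^4 + 36t^3 + 84t^2 + 66t + 61


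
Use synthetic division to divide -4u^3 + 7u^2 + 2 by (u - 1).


Synthetic division with c = 1. Coefficients: -4, 7, 0, 2
Bring down -4.
  -4 * 1 = -4; -4 + 7 = 3
  3 * 1 = 3; 3 + 0 = 3
  3 * 1 = 3; 3 + 2 = 5
Quotient: -4u^2 + 3u + 3, Remainder: 5


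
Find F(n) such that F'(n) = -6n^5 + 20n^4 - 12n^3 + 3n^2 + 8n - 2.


Reverse power rule on each term:
  ∫ -6n^5 dn = -n^6
  ∫ 20n^4 dn = 4n^5
  ∫ -12n^3 dn = -3n^4
  ∫ 3n^2 dn = n^3
  ∫ 8n dn = 4n^2
  ∫ -2 dn = -2n
F(n) = -n^6 + 4n^5 - 3n^4 + n^3 + 4n^2 - 2n + C


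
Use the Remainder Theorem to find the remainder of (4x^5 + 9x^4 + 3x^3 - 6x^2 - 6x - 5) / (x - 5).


By the Remainder Theorem, the remainder equals p(5):
  4*(5)^5 = 12500
  9*(5)^4 = 5625
  3*(5)^3 = 375
  -6*(5)^2 = -150
  -6*(5)^1 = -30
  constant: -5
Sum: 12500 + 5625 + 375 - 150 - 30 - 5 = 18315


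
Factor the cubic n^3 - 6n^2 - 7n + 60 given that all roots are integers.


Try integer roots (divisors of 60). n=4: p(4)=0.
Divide out (n - 4): quotient is n^2 - 2n - 15.
Factor the quadratic: (n + 3)(n - 5)
Result: (n - 4)(n + 3)(n - 5)


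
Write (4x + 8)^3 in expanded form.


Expand (4x + 8)^3 by repeated multiplication:
  (4x + 8)^2 = 16x^2 + 64x + 64
= 64x^3 + 384x^2 + 768x + 512


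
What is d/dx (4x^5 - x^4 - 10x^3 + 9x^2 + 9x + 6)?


Apply the power rule term by term:
  d/dx(4x^5) = 20x^4
  d/dx(-x^4) = -4x^3
  d/dx(-10x^3) = -30x^2
  d/dx(9x^2) = 18x
  d/dx(9x) = 9
  d/dx(6) = 0
p'(x) = 20x^4 - 4x^3 - 30x^2 + 18x + 9
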